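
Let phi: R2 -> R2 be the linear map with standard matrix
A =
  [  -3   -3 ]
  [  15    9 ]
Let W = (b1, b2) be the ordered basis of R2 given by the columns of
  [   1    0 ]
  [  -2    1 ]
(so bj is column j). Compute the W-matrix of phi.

[[3, -3], [3, 3]]

The j-th column of [phi]_W is [phi(bj)]_W.
phi(b1) = A b1 = (3, -3) = 3b1 + 3b2, so column 1 is (3, 3).
Repeating for b2 and assembling the columns gives [[3, -3], [3, 3]].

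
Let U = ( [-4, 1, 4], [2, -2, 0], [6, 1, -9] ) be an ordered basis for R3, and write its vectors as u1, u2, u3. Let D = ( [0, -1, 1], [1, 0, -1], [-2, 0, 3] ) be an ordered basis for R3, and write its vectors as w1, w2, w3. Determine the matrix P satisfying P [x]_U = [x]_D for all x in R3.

[[-1, 2, -1], [-2, 2, 2], [1, 0, -2]]

Column j of P is [uj]_D, since P maps U-coordinates to D-coordinates.
Expressing u1 in D: u1 = -w1 - 2w2 + w3, so column 1 of P is [-1, -2, 1].
Doing the same for each uj gives P = [[-1, 2, -1], [-2, 2, 2], [1, 0, -2]].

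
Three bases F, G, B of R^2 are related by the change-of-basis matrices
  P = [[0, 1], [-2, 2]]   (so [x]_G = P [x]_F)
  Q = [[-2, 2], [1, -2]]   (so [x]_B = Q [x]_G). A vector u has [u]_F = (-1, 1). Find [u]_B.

(6, -7)

First [u]_G = P [u]_F = (1, 4).
Then [u]_B = Q [u]_G = (6, -7).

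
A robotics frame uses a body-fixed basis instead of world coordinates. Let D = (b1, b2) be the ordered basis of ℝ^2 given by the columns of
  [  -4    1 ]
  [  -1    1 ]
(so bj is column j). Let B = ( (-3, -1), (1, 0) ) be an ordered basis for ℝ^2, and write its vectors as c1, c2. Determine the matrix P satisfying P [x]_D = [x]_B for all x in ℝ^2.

Take x = bj: its D-coordinates are the j-th standard unit vector, so P e_j — column j of P — equals [bj]_B.
b1 = c1 - c2, giving column 1 = (1, -1); repeating for each j gives P = [[1, -1], [-1, -2]].

[[1, -1], [-1, -2]]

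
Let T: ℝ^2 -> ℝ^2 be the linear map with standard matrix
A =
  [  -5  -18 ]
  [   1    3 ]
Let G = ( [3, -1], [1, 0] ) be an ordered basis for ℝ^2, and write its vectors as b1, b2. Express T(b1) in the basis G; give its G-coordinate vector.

Compute T(b1) = A b1 = [3, 0] in standard coordinates.
Then write this in G-coordinates: solve for y in y_1 b1 + y_2 b2 = [3, 0].
This gives y = [0, 3], which is column 1 of [T]_G.

[0, 3]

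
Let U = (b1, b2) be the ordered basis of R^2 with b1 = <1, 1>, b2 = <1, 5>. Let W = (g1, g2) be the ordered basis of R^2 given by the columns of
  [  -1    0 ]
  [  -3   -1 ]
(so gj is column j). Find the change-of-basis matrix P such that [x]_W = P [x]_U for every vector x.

Column j of P is [bj]_W, since P maps U-coordinates to W-coordinates.
Expressing b1 in W: b1 = -g1 + 2g2, so column 1 of P is <-1, 2>.
Doing the same for each bj gives P = [[-1, -1], [2, -2]].

[[-1, -1], [2, -2]]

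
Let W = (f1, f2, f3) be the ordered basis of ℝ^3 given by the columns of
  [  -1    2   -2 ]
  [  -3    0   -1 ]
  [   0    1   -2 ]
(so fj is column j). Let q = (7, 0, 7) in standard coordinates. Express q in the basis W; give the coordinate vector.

(1, 1, -3)

We seek scalars with c_1 f1 + ... + c_3 f3 = q; equivalently solve M c = q where the columns of M are f1, ..., f3.
Gaussian elimination on [M | q] yields c = (1, 1, -3).
Check: f1 + f2 - 3f3 = (7, 0, 7).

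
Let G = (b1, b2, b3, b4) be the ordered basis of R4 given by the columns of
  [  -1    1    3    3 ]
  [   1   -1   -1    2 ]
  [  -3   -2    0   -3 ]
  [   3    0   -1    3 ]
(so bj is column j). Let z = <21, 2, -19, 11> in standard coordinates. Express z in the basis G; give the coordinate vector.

[z]_G is the unique c with M c = z, where M has columns b1, ..., b4.
Solving this 4x4 system gives c = (2, 2, 4, 3).
Check: 2b1 + 2b2 + 4b3 + 3b4 = <21, 2, -19, 11>.

<2, 2, 4, 3>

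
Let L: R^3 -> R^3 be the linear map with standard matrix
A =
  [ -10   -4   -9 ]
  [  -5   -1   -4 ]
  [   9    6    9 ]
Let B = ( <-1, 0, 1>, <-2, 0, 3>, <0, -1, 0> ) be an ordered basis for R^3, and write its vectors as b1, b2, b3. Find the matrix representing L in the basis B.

With P the matrix whose columns are b1, ..., b3, [L]_B = P^(-1) A P.
Column by column: L(b1) = A b1 = <1, 1, 0>; its B-coordinates <-3, 1, -1> give column 1.
Continuing for each basis vector yields [L]_B = [[-3, 3, 0], [1, 2, -2], [-1, 2, -1]].

[[-3, 3, 0], [1, 2, -2], [-1, 2, -1]]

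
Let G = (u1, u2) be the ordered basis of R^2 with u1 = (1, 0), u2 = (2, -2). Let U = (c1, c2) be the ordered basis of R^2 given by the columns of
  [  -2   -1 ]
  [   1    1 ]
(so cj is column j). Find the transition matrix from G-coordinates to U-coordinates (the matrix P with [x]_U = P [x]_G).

[[-1, 0], [1, -2]]

Take x = uj: its G-coordinates are the j-th standard unit vector, so P e_j — column j of P — equals [uj]_U.
u1 = -c1 + c2, giving column 1 = (-1, 1); repeating for each j gives P = [[-1, 0], [1, -2]].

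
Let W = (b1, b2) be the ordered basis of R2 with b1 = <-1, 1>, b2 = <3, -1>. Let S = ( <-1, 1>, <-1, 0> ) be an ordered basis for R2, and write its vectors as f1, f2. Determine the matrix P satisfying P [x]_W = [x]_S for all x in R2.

Let M have columns bj and N have columns fj. Then for every x, N [x]_S = x = M [x]_W, so P = N^(-1) M.
Since det N = 1, N^(-1) has integer entries; multiplying gives P = [[1, -1], [0, -2]].

[[1, -1], [0, -2]]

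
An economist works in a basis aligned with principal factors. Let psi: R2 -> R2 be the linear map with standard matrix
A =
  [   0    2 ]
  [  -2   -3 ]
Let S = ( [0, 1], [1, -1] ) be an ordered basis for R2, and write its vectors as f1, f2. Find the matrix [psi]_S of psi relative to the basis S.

[[-1, -1], [2, -2]]

Let P have columns f1, f2. Then [psi]_S = P^(-1) A P.
Here det P = -1, so P^(-1) is integer; computing A P first and then P^(-1)(A P) gives [[-1, -1], [2, -2]].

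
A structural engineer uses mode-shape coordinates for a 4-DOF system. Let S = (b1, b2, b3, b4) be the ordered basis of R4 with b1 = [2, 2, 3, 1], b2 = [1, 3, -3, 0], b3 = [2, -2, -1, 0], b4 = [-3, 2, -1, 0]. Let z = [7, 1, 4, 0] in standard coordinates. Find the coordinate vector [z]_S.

[0, 1, -3, -4]

[z]_S is the unique c with M c = z, where M has columns b1, ..., b4.
Solving this 4x4 system gives c = (0, 1, -3, -4).
Check: 0·b1 + b2 - 3b3 - 4b4 = [7, 1, 4, 0].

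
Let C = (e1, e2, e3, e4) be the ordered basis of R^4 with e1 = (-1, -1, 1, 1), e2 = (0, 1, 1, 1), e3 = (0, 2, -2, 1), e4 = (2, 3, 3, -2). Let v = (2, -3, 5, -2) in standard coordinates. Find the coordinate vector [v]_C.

(-4, 4, -4, -1)

[v]_C is the unique c with M c = v, where M has columns e1, ..., e4.
Solving this 4x4 system gives c = (-4, 4, -4, -1).
Check: -4e1 + 4e2 - 4e3 - e4 = (2, -3, 5, -2).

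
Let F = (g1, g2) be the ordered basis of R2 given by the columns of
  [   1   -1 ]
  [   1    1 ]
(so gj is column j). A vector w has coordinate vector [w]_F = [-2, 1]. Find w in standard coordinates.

By definition w = -2g1 + g2.
Summing componentwise gives [-3, -1].

[-3, -1]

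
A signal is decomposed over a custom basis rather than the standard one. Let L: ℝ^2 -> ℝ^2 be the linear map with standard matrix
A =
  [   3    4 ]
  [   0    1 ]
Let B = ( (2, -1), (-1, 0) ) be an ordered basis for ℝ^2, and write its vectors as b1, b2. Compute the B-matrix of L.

With P the matrix whose columns are b1, b2, [L]_B = P^(-1) A P.
Column by column: L(b1) = A b1 = (2, -1); its B-coordinates (1, 0) give column 1.
Continuing for each basis vector yields [L]_B = [[1, 0], [0, 3]].

[[1, 0], [0, 3]]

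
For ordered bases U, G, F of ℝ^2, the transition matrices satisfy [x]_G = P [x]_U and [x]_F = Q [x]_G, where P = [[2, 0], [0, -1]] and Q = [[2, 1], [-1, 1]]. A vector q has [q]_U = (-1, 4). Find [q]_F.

First [q]_G = P [q]_U = (-2, -4).
Then [q]_F = Q [q]_G = (-8, -2).

(-8, -2)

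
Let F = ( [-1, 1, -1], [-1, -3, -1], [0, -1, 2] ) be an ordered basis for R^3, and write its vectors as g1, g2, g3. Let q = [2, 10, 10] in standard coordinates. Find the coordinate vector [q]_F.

[q]_F is the unique c with M c = q, where M has columns g1, ..., g3.
Gaussian elimination on [M | q] yields c = (2, -4, 4).
Check: 2g1 - 4g2 + 4g3 = [2, 10, 10].

[2, -4, 4]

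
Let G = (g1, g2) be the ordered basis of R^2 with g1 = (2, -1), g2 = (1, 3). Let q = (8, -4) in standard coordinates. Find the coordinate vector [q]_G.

(4, 0)

Write q = c_1 g1 + c_2 g2 and solve for the c_i.
System: 2c_1 + c_2 = 8, -c_1 + 3c_2 = -4; solving gives c_1 = 4, c_2 = 0.
Check: 4g1 + 0·g2 = (8, -4).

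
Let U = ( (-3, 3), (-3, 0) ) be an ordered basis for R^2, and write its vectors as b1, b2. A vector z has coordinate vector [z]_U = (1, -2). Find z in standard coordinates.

The coordinates say z = b1 - 2b2; adding the scaled basis vectors gives (3, 3).

(3, 3)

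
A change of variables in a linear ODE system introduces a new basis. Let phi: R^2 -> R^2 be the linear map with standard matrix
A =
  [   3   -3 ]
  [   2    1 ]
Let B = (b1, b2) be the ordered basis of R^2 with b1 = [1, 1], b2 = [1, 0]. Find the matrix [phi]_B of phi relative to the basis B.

Let P have columns b1, b2. Then [phi]_B = P^(-1) A P.
Here det P = -1, so P^(-1) is integer; computing A P first and then P^(-1)(A P) gives [[3, 2], [-3, 1]].

[[3, 2], [-3, 1]]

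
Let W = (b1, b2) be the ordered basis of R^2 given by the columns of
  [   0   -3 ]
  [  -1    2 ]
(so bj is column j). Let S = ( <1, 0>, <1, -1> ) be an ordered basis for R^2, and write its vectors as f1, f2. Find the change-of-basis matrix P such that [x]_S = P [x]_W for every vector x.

Column j of P is [bj]_S, since P maps W-coordinates to S-coordinates.
Expressing b1 in S: b1 = -f1 + f2, so column 1 of P is <-1, 1>.
Doing the same for each bj gives P = [[-1, -1], [1, -2]].

[[-1, -1], [1, -2]]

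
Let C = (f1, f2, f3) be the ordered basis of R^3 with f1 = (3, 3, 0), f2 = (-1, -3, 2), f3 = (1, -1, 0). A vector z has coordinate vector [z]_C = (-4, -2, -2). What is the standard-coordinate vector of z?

(-12, -4, -4)

z = M [z]_C, where M has columns f1, ..., f3.
Carrying out the matrix-vector product, z = (-12, -4, -4).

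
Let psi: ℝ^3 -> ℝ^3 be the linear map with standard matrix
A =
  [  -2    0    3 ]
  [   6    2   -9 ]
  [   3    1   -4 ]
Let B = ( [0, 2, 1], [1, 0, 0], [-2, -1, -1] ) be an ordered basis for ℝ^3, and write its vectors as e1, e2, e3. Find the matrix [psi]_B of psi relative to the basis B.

[[-3, 3, -2], [1, -2, 3], [-1, 0, 1]]

Let P have columns e1, ..., e3. Then [psi]_B = P^(-1) A P.
Here det P = 1, so P^(-1) is integer; computing A P first and then P^(-1)(A P) gives [[-3, 3, -2], [1, -2, 3], [-1, 0, 1]].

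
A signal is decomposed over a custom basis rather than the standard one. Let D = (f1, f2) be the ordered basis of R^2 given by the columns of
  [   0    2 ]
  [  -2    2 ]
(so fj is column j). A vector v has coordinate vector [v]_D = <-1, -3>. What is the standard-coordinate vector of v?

<-6, -4>

The coordinates say v = -f1 - 3f2; adding the scaled basis vectors gives <-6, -4>.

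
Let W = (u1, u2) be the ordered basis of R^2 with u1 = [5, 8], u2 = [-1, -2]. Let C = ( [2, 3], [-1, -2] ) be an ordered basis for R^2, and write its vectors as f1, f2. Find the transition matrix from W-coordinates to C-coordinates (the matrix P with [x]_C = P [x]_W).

[[2, 0], [-1, 1]]

Column j of P is [uj]_C, since P maps W-coordinates to C-coordinates.
Expressing u1 in C: u1 = 2f1 - f2, so column 1 of P is [2, -1].
Doing the same for each uj gives P = [[2, 0], [-1, 1]].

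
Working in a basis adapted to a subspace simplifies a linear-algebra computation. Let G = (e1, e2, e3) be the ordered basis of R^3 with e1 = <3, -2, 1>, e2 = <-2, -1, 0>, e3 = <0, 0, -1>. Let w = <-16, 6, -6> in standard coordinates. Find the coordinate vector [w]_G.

Write w = c_1 e1 + ... + c_3 e3 and solve for the c_i.
Row-reducing the augmented matrix [M | w] gives c = (-4, 2, 2).
Check: -4e1 + 2e2 + 2e3 = <-16, 6, -6>.

<-4, 2, 2>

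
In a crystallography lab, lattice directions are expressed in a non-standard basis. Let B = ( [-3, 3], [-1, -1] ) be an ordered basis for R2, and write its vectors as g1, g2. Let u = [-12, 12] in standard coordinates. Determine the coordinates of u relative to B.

[4, 0]

Write u = c_1 g1 + c_2 g2 and solve for the c_i.
System: -3c_1 - c_2 = -12, 3c_1 - c_2 = 12; solving gives c_1 = 4, c_2 = 0.
Check: 4g1 + 0·g2 = [-12, 12].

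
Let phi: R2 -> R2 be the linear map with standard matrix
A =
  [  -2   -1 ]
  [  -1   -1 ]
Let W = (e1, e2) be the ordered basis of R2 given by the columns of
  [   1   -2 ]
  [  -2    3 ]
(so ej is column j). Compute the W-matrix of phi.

[[-2, -1], [-1, -1]]

With P the matrix whose columns are e1, e2, [phi]_W = P^(-1) A P.
Column by column: phi(e1) = A e1 = (0, 1); its W-coordinates (-2, -1) give column 1.
Continuing for each basis vector yields [phi]_W = [[-2, -1], [-1, -1]].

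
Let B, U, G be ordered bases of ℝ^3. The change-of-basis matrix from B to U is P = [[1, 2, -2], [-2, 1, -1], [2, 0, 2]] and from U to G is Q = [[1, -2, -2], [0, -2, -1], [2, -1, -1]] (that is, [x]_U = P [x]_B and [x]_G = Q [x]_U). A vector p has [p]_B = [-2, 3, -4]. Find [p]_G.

[14, -10, 25]

First [p]_U = P [p]_B = [12, 11, -12].
Then [p]_G = Q [p]_U = [14, -10, 25].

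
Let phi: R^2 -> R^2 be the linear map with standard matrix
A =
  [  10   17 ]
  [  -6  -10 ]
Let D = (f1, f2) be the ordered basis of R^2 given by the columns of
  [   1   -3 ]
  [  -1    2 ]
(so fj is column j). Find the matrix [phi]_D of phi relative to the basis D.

[[2, -2], [3, -2]]

Let P have columns f1, f2. Then [phi]_D = P^(-1) A P.
Here det P = -1, so P^(-1) is integer; computing A P first and then P^(-1)(A P) gives [[2, -2], [3, -2]].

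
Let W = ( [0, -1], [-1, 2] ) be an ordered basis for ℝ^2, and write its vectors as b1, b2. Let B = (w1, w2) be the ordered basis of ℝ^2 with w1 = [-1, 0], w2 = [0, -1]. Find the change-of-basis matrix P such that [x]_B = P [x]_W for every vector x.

Let M have columns bj and N have columns wj. Then for every x, N [x]_B = x = M [x]_W, so P = N^(-1) M.
Since det N = 1, N^(-1) has integer entries; multiplying gives P = [[0, 1], [1, -2]].

[[0, 1], [1, -2]]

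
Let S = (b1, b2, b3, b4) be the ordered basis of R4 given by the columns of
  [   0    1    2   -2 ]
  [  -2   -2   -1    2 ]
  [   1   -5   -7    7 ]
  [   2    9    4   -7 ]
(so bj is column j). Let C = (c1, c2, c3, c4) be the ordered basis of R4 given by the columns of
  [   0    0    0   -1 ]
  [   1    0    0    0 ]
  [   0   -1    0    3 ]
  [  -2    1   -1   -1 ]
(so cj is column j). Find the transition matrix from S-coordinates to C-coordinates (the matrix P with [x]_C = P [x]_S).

Column j of P is [bj]_C, since P maps S-coordinates to C-coordinates.
Expressing b1 in C: b1 = -2c1 - c2 + c3 + 0·c4, so column 1 of P is (-2, -1, 1, 0).
Doing the same for each bj gives P = [[-2, -2, -1, 2], [-1, 2, 1, -1], [1, -2, 1, 0], [0, -1, -2, 2]].

[[-2, -2, -1, 2], [-1, 2, 1, -1], [1, -2, 1, 0], [0, -1, -2, 2]]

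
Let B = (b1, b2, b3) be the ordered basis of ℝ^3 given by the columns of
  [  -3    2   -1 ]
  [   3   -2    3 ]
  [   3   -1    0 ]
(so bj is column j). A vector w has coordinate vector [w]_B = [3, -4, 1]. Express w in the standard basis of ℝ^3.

[-18, 20, 13]

w = M [w]_B, where M has columns b1, ..., b3.
Carrying out the matrix-vector product, w = [-18, 20, 13].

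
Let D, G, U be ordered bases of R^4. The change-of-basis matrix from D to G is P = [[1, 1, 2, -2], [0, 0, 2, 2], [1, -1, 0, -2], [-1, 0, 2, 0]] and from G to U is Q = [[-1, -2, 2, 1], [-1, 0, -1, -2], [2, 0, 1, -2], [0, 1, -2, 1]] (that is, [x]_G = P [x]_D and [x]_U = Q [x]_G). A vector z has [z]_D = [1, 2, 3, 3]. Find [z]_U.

First [z]_G = P [z]_D = [3, 12, -7, 5].
Then [z]_U = Q [z]_G = [-36, -6, -11, 31].

[-36, -6, -11, 31]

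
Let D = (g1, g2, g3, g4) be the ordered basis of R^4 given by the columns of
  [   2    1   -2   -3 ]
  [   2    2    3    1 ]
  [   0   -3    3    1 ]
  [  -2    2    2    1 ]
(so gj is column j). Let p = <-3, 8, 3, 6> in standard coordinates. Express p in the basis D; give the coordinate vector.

<0, 1, 2, 0>

Write p = c_1 g1 + ... + c_4 g4 and solve for the c_i.
Row-reducing the augmented matrix [M | p] gives c = (0, 1, 2, 0).
Check: 0·g1 + g2 + 2g3 + 0·g4 = <-3, 8, 3, 6>.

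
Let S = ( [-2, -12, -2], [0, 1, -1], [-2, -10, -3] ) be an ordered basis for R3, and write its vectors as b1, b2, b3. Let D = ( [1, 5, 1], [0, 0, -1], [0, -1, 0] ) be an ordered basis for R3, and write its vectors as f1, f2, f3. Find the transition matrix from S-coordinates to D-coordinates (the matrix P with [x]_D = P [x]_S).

[[-2, 0, -2], [0, 1, 1], [2, -1, 0]]

Take x = bj: its S-coordinates are the j-th standard unit vector, so P e_j — column j of P — equals [bj]_D.
b1 = -2f1 + 0·f2 + 2f3, giving column 1 = [-2, 0, 2]; repeating for each j gives P = [[-2, 0, -2], [0, 1, 1], [2, -1, 0]].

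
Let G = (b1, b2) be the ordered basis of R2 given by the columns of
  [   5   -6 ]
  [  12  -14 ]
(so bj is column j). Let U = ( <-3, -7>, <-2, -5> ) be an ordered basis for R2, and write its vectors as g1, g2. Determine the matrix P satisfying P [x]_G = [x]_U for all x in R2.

Take x = bj: its G-coordinates are the j-th standard unit vector, so P e_j — column j of P — equals [bj]_U.
b1 = -g1 - g2, giving column 1 = <-1, -1>; repeating for each j gives P = [[-1, 2], [-1, 0]].

[[-1, 2], [-1, 0]]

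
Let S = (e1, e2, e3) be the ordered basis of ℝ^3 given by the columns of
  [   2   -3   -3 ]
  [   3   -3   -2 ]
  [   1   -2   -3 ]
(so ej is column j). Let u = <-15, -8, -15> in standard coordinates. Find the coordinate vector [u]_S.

<3, 3, 4>

We seek scalars with c_1 e1 + ... + c_3 e3 = u; equivalently solve M c = u where the columns of M are e1, ..., e3.
Gaussian elimination on [M | u] yields c = (3, 3, 4).
Check: 3e1 + 3e2 + 4e3 = <-15, -8, -15>.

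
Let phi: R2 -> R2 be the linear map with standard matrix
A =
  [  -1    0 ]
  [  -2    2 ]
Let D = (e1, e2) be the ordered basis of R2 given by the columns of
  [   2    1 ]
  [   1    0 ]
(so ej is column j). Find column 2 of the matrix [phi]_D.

[-2, 3]

Compute phi(e2) = A e2 = [-1, -2] in standard coordinates.
Then write this in D-coordinates: solve for y in y_1 e1 + y_2 e2 = [-1, -2].
This gives y = [-2, 3], which is column 2 of [phi]_D.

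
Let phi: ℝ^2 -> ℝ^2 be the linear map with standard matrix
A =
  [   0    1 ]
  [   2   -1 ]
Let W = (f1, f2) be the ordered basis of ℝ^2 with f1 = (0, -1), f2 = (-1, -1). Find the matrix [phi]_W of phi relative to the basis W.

With P the matrix whose columns are f1, f2, [phi]_W = P^(-1) A P.
Column by column: phi(f1) = A f1 = (-1, 1); its W-coordinates (-2, 1) give column 1.
Continuing for each basis vector yields [phi]_W = [[-2, 0], [1, 1]].

[[-2, 0], [1, 1]]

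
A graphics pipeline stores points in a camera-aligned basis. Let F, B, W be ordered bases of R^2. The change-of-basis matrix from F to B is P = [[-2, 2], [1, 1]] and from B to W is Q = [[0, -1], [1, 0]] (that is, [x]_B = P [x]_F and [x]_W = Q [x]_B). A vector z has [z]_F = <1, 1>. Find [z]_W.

Composing the changes, [z]_W = Q P [z]_F.
Q P = [[-1, -1], [-2, 2]]; applying this to <1, 1> gives <-2, 0>.

<-2, 0>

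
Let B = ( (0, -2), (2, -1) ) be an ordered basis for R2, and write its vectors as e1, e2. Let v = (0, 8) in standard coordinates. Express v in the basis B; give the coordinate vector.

[v]_B is the unique c with M c = v, where M has columns e1, e2.
System: 0c_1 + 2c_2 = 0, -2c_1 - c_2 = 8; solving gives c_1 = -4, c_2 = 0.
Check: -4e1 + 0·e2 = (0, 8).

(-4, 0)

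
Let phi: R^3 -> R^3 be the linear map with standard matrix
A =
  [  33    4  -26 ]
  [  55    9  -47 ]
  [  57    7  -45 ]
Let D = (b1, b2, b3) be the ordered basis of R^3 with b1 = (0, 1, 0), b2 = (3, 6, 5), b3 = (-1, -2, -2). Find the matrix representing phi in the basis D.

Let P have columns b1, ..., b3. Then [phi]_D = P^(-1) A P.
Here det P = 1, so P^(-1) is integer; computing A P first and then P^(-1)(A P) gives [[1, -2, -1], [1, -2, 3], [-1, 1, -2]].

[[1, -2, -1], [1, -2, 3], [-1, 1, -2]]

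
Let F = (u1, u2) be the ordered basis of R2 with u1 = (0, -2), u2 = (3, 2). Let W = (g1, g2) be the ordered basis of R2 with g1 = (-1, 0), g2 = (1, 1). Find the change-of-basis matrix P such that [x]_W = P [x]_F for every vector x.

[[-2, -1], [-2, 2]]

Let M have columns uj and N have columns gj. Then for every x, N [x]_W = x = M [x]_F, so P = N^(-1) M.
Since det N = -1, N^(-1) has integer entries; multiplying gives P = [[-2, -1], [-2, 2]].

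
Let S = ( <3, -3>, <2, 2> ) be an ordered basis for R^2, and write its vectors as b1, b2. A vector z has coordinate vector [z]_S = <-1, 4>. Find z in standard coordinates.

<5, 11>

By definition z = -b1 + 4b2.
Summing componentwise gives <5, 11>.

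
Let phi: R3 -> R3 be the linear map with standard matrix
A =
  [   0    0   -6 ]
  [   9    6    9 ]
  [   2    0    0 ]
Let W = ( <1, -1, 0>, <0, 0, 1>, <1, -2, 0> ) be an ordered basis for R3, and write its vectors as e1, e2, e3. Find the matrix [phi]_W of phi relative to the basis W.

Let P have columns e1, ..., e3. Then [phi]_W = P^(-1) A P.
Here det P = 1, so P^(-1) is integer; computing A P first and then P^(-1)(A P) gives [[3, -3, -3], [2, 0, 2], [-3, -3, 3]].

[[3, -3, -3], [2, 0, 2], [-3, -3, 3]]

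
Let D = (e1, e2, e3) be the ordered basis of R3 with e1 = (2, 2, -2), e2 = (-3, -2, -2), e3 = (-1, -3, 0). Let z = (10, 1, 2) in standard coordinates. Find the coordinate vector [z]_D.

(2, -3, 3)

Write z = c_1 e1 + ... + c_3 e3 and solve for the c_i.
Row-reducing the augmented matrix [M | z] gives c = (2, -3, 3).
Check: 2e1 - 3e2 + 3e3 = (10, 1, 2).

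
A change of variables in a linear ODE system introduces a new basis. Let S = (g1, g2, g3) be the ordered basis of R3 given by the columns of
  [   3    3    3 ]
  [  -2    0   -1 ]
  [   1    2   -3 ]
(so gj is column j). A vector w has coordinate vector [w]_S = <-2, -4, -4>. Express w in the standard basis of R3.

The coordinates say w = -2g1 - 4g2 - 4g3; adding the scaled basis vectors gives <-30, 8, 2>.

<-30, 8, 2>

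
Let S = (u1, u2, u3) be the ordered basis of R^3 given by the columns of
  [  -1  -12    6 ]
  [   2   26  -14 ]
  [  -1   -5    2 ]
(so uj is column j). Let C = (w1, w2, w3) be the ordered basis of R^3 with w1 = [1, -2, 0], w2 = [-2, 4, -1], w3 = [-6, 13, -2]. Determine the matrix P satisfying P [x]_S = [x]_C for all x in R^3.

Let M have columns uj and N have columns wj. Then for every x, N [x]_C = x = M [x]_S, so P = N^(-1) M.
Since det N = 1, N^(-1) has integer entries; multiplying gives P = [[1, 2, -2], [1, 1, 2], [0, 2, -2]].

[[1, 2, -2], [1, 1, 2], [0, 2, -2]]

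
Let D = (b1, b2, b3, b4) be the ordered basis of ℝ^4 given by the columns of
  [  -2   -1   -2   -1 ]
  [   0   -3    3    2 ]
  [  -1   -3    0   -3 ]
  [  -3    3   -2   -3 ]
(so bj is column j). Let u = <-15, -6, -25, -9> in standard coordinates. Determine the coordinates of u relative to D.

Write u = c_1 b1 + ... + c_4 b4 and solve for the c_i.
Gaussian elimination on [M | u] yields c = (4, 4, 0, 3).
Check: 4b1 + 4b2 + 0·b3 + 3b4 = <-15, -6, -25, -9>.

<4, 4, 0, 3>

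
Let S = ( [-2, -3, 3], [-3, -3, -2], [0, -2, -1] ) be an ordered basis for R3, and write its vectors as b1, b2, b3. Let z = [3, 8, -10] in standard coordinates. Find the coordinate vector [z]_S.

[-3, 1, -1]

Write z = c_1 b1 + ... + c_3 b3 and solve for the c_i.
Gaussian elimination on [M | z] yields c = (-3, 1, -1).
Check: -3b1 + b2 - b3 = [3, 8, -10].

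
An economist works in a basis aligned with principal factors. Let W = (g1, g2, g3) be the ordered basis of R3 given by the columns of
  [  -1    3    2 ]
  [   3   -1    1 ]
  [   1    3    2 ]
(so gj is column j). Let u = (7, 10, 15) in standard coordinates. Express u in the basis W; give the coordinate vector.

(4, 3, 1)

[u]_W is the unique c with M c = u, where M has columns g1, ..., g3.
Solving this 3x3 system gives c = (4, 3, 1).
Check: 4g1 + 3g2 + g3 = (7, 10, 15).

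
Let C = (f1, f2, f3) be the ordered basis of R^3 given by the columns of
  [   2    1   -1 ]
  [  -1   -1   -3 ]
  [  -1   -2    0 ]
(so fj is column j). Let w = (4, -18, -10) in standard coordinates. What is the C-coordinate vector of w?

(2, 4, 4)

We seek scalars with c_1 f1 + ... + c_3 f3 = w; equivalently solve M c = w where the columns of M are f1, ..., f3.
Gaussian elimination on [M | w] yields c = (2, 4, 4).
Check: 2f1 + 4f2 + 4f3 = (4, -18, -10).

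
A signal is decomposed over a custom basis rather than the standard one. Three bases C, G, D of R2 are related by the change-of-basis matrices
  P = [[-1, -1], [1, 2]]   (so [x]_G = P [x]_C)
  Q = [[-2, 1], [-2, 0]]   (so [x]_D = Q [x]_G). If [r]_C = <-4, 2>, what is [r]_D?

<-4, -4>

Apply P to get G-coordinates <2, 0>, then Q to get D-coordinates.
The result is [r]_D = <-4, -4>.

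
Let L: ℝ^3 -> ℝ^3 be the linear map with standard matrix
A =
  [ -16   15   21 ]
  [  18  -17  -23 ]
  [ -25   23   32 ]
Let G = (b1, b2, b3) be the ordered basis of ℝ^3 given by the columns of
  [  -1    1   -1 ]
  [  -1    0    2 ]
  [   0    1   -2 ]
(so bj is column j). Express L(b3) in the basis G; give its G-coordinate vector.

Compute L(b3) = A b3 = <4, -6, 7> in standard coordinates.
Then write this in G-coordinates: solve for y in y_1 b1 + ... + y_3 b3 = <4, -6, 7>.
This gives y = <0, 1, -3>, which is column 3 of [L]_G.

<0, 1, -3>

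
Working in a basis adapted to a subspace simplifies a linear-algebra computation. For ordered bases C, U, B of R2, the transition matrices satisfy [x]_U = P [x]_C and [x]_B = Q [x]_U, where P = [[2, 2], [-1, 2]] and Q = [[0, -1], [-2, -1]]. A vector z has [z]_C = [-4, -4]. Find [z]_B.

[4, 36]

First [z]_U = P [z]_C = [-16, -4].
Then [z]_B = Q [z]_U = [4, 36].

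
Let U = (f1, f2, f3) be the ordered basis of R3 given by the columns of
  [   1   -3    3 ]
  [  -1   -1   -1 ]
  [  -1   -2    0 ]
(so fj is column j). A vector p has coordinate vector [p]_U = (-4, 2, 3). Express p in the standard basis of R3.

(-1, -1, 0)

p = M [p]_U, where M has columns f1, ..., f3.
Carrying out the matrix-vector product, p = (-1, -1, 0).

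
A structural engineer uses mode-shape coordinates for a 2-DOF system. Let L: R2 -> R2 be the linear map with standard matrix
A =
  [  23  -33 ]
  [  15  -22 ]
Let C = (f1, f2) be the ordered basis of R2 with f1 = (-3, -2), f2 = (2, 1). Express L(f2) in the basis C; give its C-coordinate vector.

Compute L(f2) = A f2 = (13, 8) in standard coordinates.
Then write this in C-coordinates: solve for y in y_1 f1 + y_2 f2 = (13, 8).
This gives y = (-3, 2), which is column 2 of [L]_C.

(-3, 2)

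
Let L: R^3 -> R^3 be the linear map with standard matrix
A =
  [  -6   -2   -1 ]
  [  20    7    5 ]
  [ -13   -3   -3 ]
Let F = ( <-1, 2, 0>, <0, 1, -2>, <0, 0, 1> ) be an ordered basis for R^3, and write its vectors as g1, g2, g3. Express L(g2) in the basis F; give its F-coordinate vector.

Column 2 of [L]_F is the F-coordinate vector of L(g2).
In standard coordinates L(g2) = A g2 = <0, -3, 3>.
Converting to F: <0, -3, 3> = 0·g1 - 3g2 - 3g3, so the coordinate vector is <0, -3, -3>.

<0, -3, -3>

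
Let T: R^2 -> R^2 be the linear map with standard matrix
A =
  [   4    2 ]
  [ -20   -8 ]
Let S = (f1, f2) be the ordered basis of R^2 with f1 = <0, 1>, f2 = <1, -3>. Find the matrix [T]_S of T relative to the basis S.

Let P have columns f1, f2. Then [T]_S = P^(-1) A P.
Here det P = -1, so P^(-1) is integer; computing A P first and then P^(-1)(A P) gives [[-2, -2], [2, -2]].

[[-2, -2], [2, -2]]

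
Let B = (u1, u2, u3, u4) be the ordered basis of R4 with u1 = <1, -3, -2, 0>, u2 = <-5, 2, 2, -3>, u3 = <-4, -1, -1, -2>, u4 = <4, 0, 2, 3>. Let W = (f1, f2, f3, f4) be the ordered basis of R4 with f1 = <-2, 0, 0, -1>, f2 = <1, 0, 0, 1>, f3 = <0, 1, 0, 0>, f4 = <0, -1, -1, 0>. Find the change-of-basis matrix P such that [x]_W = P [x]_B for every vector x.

[[-1, 2, 2, -1], [-1, -1, 0, 2], [-1, 0, 0, -2], [2, -2, 1, -2]]

Let M have columns uj and N have columns fj. Then for every x, N [x]_W = x = M [x]_B, so P = N^(-1) M.
Since det N = 1, N^(-1) has integer entries; multiplying gives P = [[-1, 2, 2, -1], [-1, -1, 0, 2], [-1, 0, 0, -2], [2, -2, 1, -2]].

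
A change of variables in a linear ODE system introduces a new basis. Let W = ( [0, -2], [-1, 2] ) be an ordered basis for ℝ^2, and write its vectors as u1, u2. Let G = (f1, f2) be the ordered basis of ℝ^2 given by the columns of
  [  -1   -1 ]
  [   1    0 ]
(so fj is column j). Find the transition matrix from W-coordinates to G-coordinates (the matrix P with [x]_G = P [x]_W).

Take x = uj: its W-coordinates are the j-th standard unit vector, so P e_j — column j of P — equals [uj]_G.
u1 = -2f1 + 2f2, giving column 1 = [-2, 2]; repeating for each j gives P = [[-2, 2], [2, -1]].

[[-2, 2], [2, -1]]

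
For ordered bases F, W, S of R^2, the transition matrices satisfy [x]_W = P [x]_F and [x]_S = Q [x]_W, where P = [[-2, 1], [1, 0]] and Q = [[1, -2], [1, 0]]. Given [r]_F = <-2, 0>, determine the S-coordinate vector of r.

<8, 4>

Apply P to get W-coordinates <4, -2>, then Q to get S-coordinates.
The result is [r]_S = <8, 4>.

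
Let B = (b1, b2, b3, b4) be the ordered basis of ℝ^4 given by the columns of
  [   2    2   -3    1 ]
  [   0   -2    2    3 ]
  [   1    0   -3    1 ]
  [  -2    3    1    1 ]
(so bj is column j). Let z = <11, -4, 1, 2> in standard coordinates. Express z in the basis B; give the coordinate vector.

<4, 3, 1, 0>

We seek scalars with c_1 b1 + ... + c_4 b4 = z; equivalently solve M c = z where the columns of M are b1, ..., b4.
Row-reducing the augmented matrix [M | z] gives c = (4, 3, 1, 0).
Check: 4b1 + 3b2 + b3 + 0·b4 = <11, -4, 1, 2>.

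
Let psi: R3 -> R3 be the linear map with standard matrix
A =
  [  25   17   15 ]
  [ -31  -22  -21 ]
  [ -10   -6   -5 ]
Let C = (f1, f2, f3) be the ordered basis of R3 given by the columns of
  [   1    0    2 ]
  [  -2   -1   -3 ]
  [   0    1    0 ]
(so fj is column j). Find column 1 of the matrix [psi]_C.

(-3, 2, -3)

Column 1 of [psi]_C is the C-coordinate vector of psi(f1).
In standard coordinates psi(f1) = A f1 = (-9, 13, 2).
Converting to C: (-9, 13, 2) = -3f1 + 2f2 - 3f3, so the coordinate vector is (-3, 2, -3).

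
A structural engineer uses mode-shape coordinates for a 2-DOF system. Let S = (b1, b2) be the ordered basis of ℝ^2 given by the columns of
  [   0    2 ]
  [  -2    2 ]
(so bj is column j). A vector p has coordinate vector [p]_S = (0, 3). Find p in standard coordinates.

(6, 6)

By definition p = 0·b1 + 3b2.
Summing componentwise gives (6, 6).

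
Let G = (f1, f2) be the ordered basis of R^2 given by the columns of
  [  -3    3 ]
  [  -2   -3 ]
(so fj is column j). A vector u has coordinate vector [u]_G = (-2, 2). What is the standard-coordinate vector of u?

The coordinates say u = -2f1 + 2f2; adding the scaled basis vectors gives (12, -2).

(12, -2)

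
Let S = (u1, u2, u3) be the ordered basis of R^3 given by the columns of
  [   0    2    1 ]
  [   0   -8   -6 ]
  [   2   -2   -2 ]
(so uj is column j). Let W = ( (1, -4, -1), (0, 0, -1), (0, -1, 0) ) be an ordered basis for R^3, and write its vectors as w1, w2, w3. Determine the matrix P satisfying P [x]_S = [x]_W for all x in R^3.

[[0, 2, 1], [-2, 0, 1], [0, 0, 2]]

Let M have columns uj and N have columns wj. Then for every x, N [x]_W = x = M [x]_S, so P = N^(-1) M.
Since det N = -1, N^(-1) has integer entries; multiplying gives P = [[0, 2, 1], [-2, 0, 1], [0, 0, 2]].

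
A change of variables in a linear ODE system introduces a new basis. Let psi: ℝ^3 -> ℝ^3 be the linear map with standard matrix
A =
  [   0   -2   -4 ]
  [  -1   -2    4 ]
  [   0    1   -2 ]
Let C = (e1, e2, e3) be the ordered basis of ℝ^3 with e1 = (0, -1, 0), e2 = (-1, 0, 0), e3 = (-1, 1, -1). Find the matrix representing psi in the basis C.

[[-1, -1, 2], [-3, 0, 1], [1, 0, -3]]

The j-th column of [psi]_C is [psi(ej)]_C.
psi(e1) = A e1 = (2, 2, -1) = -e1 - 3e2 + e3, so column 1 is (-1, -3, 1).
Repeating for e2, e3 and assembling the columns gives [[-1, -1, 2], [-3, 0, 1], [1, 0, -3]].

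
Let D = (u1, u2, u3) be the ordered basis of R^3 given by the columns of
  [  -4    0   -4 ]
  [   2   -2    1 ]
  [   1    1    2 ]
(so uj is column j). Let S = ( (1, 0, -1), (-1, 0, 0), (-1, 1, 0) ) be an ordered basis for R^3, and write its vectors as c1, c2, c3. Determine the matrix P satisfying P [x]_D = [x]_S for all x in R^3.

Column j of P is [uj]_S, since P maps D-coordinates to S-coordinates.
Expressing u1 in S: u1 = -c1 + c2 + 2c3, so column 1 of P is (-1, 1, 2).
Doing the same for each uj gives P = [[-1, -1, -2], [1, 1, 1], [2, -2, 1]].

[[-1, -1, -2], [1, 1, 1], [2, -2, 1]]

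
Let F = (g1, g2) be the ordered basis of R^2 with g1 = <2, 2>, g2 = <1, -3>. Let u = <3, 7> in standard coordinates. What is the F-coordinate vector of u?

<2, -1>

We seek scalars with c_1 g1 + c_2 g2 = u; equivalently solve M c = u where the columns of M are g1, g2.
System: 2c_1 + c_2 = 3, 2c_1 - 3c_2 = 7; solving gives c_1 = 2, c_2 = -1.
Check: 2g1 - g2 = <3, 7>.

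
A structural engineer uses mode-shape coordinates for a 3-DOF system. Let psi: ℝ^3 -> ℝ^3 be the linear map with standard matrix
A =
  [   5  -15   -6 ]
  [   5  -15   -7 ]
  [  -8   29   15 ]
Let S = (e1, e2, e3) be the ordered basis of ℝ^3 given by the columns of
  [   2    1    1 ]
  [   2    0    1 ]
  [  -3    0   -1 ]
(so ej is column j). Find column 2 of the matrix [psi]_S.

Column 2 of [psi]_S is the S-coordinate vector of psi(e2).
In standard coordinates psi(e2) = A e2 = [5, 5, -8].
Converting to S: [5, 5, -8] = 3e1 + 0·e2 - e3, so the coordinate vector is [3, 0, -1].

[3, 0, -1]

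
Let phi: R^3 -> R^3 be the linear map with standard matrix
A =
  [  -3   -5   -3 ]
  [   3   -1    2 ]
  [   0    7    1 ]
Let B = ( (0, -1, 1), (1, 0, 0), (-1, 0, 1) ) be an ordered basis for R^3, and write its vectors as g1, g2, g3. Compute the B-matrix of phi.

The j-th column of [phi]_B is [phi(gj)]_B.
phi(g1) = A g1 = (2, 3, -6) = -3g1 - g2 - 3g3, so column 1 is (-3, -1, -3).
Repeating for g2, g3 and assembling the columns gives [[-3, -3, 1], [-1, 0, 0], [-3, 3, 0]].

[[-3, -3, 1], [-1, 0, 0], [-3, 3, 0]]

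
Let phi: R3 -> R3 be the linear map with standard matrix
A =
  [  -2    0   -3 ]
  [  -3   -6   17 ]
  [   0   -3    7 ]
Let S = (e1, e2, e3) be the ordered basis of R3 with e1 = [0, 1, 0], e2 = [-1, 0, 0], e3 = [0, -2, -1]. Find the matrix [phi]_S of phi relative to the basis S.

[[0, 3, -3], [0, -2, -3], [3, 0, 1]]

With P the matrix whose columns are e1, ..., e3, [phi]_S = P^(-1) A P.
Column by column: phi(e1) = A e1 = [0, -6, -3]; its S-coordinates [0, 0, 3] give column 1.
Continuing for each basis vector yields [phi]_S = [[0, 3, -3], [0, -2, -3], [3, 0, 1]].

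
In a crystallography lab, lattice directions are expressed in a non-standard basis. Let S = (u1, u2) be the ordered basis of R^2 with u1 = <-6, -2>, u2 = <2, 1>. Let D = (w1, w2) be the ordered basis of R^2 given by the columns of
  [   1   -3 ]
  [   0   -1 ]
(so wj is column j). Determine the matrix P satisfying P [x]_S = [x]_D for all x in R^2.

Let M have columns uj and N have columns wj. Then for every x, N [x]_D = x = M [x]_S, so P = N^(-1) M.
Since det N = -1, N^(-1) has integer entries; multiplying gives P = [[0, -1], [2, -1]].

[[0, -1], [2, -1]]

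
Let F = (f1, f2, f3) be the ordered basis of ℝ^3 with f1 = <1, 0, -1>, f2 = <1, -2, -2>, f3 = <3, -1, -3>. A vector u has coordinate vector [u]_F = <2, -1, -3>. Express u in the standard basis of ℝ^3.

The coordinates say u = 2f1 - f2 - 3f3; adding the scaled basis vectors gives <-8, 5, 9>.

<-8, 5, 9>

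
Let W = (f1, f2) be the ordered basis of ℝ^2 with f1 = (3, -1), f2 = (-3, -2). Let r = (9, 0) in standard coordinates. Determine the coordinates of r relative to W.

Write r = c_1 f1 + c_2 f2 and solve for the c_i.
System: 3c_1 - 3c_2 = 9, -c_1 - 2c_2 = 0; solving gives c_1 = 2, c_2 = -1.
Check: 2f1 - f2 = (9, 0).

(2, -1)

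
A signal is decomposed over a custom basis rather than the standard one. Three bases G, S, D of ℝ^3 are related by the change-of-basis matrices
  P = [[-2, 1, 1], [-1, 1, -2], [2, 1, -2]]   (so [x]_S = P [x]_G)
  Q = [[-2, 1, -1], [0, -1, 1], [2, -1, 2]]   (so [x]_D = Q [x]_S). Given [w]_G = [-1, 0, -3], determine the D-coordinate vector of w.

[5, -3, -1]

First [w]_S = P [w]_G = [-1, 7, 4].
Then [w]_D = Q [w]_S = [5, -3, -1].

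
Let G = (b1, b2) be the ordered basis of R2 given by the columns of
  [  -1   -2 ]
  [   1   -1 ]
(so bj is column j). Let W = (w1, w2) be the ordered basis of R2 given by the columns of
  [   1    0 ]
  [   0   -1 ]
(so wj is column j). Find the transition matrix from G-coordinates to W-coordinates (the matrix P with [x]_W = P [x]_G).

[[-1, -2], [-1, 1]]

Let M have columns bj and N have columns wj. Then for every x, N [x]_W = x = M [x]_G, so P = N^(-1) M.
Since det N = -1, N^(-1) has integer entries; multiplying gives P = [[-1, -2], [-1, 1]].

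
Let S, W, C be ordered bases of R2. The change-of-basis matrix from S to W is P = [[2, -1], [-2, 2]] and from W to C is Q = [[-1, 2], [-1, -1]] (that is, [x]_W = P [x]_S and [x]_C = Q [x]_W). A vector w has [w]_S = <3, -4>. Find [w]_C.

<-38, 4>

First [w]_W = P [w]_S = <10, -14>.
Then [w]_C = Q [w]_W = <-38, 4>.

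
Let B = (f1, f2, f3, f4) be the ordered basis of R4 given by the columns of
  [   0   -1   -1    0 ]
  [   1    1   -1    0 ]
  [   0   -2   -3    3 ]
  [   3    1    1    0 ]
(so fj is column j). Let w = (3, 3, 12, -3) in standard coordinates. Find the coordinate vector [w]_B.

We seek scalars with c_1 f1 + ... + c_4 f4 = w; equivalently solve M c = w where the columns of M are f1, ..., f4.
Row-reducing the augmented matrix [M | w] gives c = (0, 0, -3, 1).
Check: 0·f1 + 0·f2 - 3f3 + f4 = (3, 3, 12, -3).

(0, 0, -3, 1)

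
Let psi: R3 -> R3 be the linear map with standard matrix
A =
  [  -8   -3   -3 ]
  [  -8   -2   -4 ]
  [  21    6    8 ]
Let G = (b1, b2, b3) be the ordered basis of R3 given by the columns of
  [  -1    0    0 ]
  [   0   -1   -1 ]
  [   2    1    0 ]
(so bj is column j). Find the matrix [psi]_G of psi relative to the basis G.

[[-2, 0, -3], [-1, 2, 0], [1, 0, -2]]

With P the matrix whose columns are b1, ..., b3, [psi]_G = P^(-1) A P.
Column by column: psi(b1) = A b1 = [2, 0, -5]; its G-coordinates [-2, -1, 1] give column 1.
Continuing for each basis vector yields [psi]_G = [[-2, 0, -3], [-1, 2, 0], [1, 0, -2]].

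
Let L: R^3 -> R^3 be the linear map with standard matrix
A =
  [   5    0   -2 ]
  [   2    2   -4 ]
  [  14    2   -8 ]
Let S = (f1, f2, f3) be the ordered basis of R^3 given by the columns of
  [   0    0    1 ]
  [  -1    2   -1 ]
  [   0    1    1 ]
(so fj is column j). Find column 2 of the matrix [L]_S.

[-2, -2, -2]

Column 2 of [L]_S is the S-coordinate vector of L(f2).
In standard coordinates L(f2) = A f2 = [-2, 0, -4].
Converting to S: [-2, 0, -4] = -2f1 - 2f2 - 2f3, so the coordinate vector is [-2, -2, -2].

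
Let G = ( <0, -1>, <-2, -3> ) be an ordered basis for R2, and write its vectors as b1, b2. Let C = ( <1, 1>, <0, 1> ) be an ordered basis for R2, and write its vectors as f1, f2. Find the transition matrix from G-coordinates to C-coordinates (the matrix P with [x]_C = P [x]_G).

Let M have columns bj and N have columns fj. Then for every x, N [x]_C = x = M [x]_G, so P = N^(-1) M.
Since det N = 1, N^(-1) has integer entries; multiplying gives P = [[0, -2], [-1, -1]].

[[0, -2], [-1, -1]]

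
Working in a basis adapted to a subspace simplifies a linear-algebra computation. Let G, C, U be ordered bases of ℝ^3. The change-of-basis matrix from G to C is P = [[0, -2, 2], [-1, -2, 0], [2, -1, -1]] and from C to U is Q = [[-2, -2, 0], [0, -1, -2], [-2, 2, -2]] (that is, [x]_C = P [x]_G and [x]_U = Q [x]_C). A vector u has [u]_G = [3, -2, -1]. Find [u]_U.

[-6, -19, -20]

Apply P to get C-coordinates [2, 1, 9], then Q to get U-coordinates.
The result is [u]_U = [-6, -19, -20].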